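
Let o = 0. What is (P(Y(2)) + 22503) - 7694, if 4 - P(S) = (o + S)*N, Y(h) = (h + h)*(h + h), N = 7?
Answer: 14701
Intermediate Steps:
Y(h) = 4*h² (Y(h) = (2*h)*(2*h) = 4*h²)
P(S) = 4 - 7*S (P(S) = 4 - (0 + S)*7 = 4 - S*7 = 4 - 7*S)
(P(Y(2)) + 22503) - 7694 = ((4 - 28*2²) + 22503) - 7694 = ((4 - 28*4) + 22503) - 7694 = ((4 - 7*16) + 22503) - 7694 = ((4 - 112) + 22503) - 7694 = (-108 + 22503) - 7694 = 22395 - 7694 = 14701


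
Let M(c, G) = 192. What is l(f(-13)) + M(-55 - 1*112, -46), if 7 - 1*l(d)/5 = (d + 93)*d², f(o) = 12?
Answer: -75373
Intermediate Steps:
l(d) = 35 - 5*d²*(93 + d) (l(d) = 35 - 5*(d + 93)*d² = 35 - 5*(93 + d)*d² = 35 - 5*d²*(93 + d))
l(f(-13)) + M(-55 - 1*112, -46) = (35 - 465*12² - 5*12³) + 192 = (35 - 465*144 - 5*1728) + 192 = (35 - 66960 - 8640) + 192 = -75565 + 192 = -75373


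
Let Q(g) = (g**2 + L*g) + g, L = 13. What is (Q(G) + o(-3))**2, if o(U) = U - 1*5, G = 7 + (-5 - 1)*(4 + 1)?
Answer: 39601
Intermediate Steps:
G = -23 (G = 7 - 6*5 = 7 - 30 = -23)
o(U) = -5 + U (o(U) = U - 5 = -5 + U)
Q(g) = g**2 + 14*g (Q(g) = (g**2 + 13*g) + g = g**2 + 14*g)
(Q(G) + o(-3))**2 = (-23*(14 - 23) + (-5 - 3))**2 = (-23*(-9) - 8)**2 = (207 - 8)**2 = 199**2 = 39601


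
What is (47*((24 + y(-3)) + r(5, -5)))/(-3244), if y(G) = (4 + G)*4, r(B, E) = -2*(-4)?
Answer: -423/811 ≈ -0.52158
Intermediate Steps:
r(B, E) = 8
y(G) = 16 + 4*G
(47*((24 + y(-3)) + r(5, -5)))/(-3244) = (47*((24 + (16 + 4*(-3))) + 8))/(-3244) = (47*((24 + (16 - 12)) + 8))*(-1/3244) = (47*((24 + 4) + 8))*(-1/3244) = (47*(28 + 8))*(-1/3244) = (47*36)*(-1/3244) = 1692*(-1/3244) = -423/811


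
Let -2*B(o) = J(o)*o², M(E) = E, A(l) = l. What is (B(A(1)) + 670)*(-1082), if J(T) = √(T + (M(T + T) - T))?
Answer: -724940 + 541*√2 ≈ -7.2418e+5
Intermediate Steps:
J(T) = √2*√T (J(T) = √(T + ((T + T) - T)) = √(T + (2*T - T)) = √(T + T) = √(2*T) = √2*√T)
B(o) = -√2*o^(5/2)/2 (B(o) = -√2*√o*o²/2 = -√2*o^(5/2)/2)
(B(A(1)) + 670)*(-1082) = (-√2*1^(5/2)/2 + 670)*(-1082) = (-½*√2*1 + 670)*(-1082) = (-√2/2 + 670)*(-1082) = (670 - √2/2)*(-1082) = -724940 + 541*√2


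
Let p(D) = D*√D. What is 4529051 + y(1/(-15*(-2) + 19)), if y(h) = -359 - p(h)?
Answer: 1553341355/343 ≈ 4.5287e+6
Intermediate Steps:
p(D) = D^(3/2)
y(h) = -359 - h^(3/2)
4529051 + y(1/(-15*(-2) + 19)) = 4529051 + (-359 - (1/(-15*(-2) + 19))^(3/2)) = 4529051 + (-359 - (1/(30 + 19))^(3/2)) = 4529051 + (-359 - (1/49)^(3/2)) = 4529051 + (-359 - 1*1/343) = 4529051 + (-359 - 1/343) = 4529051 - 123138/343 = 1553341355/343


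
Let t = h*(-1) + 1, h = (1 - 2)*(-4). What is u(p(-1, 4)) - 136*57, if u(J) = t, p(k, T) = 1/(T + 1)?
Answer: -7755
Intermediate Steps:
h = 4 (h = -1*(-4) = 4)
p(k, T) = 1/(1 + T)
t = -3 (t = 4*(-1) + 1 = -4 + 1 = -3)
u(J) = -3
u(p(-1, 4)) - 136*57 = -3 - 136*57 = -3 - 7752 = -7755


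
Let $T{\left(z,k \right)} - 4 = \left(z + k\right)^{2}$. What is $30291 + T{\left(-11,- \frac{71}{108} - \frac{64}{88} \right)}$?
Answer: $\frac{42973138849}{1411344} \approx 30448.0$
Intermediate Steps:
$T{\left(z,k \right)} = 4 + \left(k + z\right)^{2}$ ($T{\left(z,k \right)} = 4 + \left(z + k\right)^{2} = 4 + \left(k + z\right)^{2}$)
$30291 + T{\left(-11,- \frac{71}{108} - \frac{64}{88} \right)} = 30291 + \left(4 + \left(\left(- \frac{71}{108} - \frac{64}{88}\right) - 11\right)^{2}\right) = 30291 + \left(4 + \left(\left(\left(-71\right) \frac{1}{108} - \frac{8}{11}\right) - 11\right)^{2}\right) = 30291 + \left(4 + \left(\left(- \frac{71}{108} - \frac{8}{11}\right) - 11\right)^{2}\right) = 30291 + \left(4 + \left(- \frac{1645}{1188} - 11\right)^{2}\right) = 30291 + \left(4 + \left(- \frac{14713}{1188}\right)^{2}\right) = 30291 + \left(4 + \frac{216472369}{1411344}\right) = 30291 + \frac{222117745}{1411344} = \frac{42973138849}{1411344}$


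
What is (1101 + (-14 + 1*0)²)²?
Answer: 1682209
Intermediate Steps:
(1101 + (-14 + 1*0)²)² = (1101 + (-14 + 0)²)² = (1101 + (-14)²)² = (1101 + 196)² = 1297² = 1682209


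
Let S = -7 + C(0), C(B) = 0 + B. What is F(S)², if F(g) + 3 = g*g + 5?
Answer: 2601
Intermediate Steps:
C(B) = B
S = -7 (S = -7 + 0 = -7)
F(g) = 2 + g² (F(g) = -3 + (g*g + 5) = -3 + (g² + 5) = -3 + (5 + g²) = 2 + g²)
F(S)² = (2 + (-7)²)² = (2 + 49)² = 51² = 2601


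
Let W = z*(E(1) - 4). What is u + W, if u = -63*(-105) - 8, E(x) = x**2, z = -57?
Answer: 6778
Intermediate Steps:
W = 171 (W = -57*(1**2 - 4) = -57*(1 - 4) = -57*(-3) = 171)
u = 6607 (u = 6615 - 8 = 6607)
u + W = 6607 + 171 = 6778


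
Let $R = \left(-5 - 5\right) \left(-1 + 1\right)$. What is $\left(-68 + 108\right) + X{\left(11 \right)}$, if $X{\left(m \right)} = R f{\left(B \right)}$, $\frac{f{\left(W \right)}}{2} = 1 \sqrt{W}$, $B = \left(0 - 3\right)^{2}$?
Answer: $40$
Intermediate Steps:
$B = 9$ ($B = \left(-3\right)^{2} = 9$)
$f{\left(W \right)} = 2 \sqrt{W}$ ($f{\left(W \right)} = 2 \cdot 1 \sqrt{W} = 2 \sqrt{W}$)
$R = 0$ ($R = \left(-10\right) 0 = 0$)
$X{\left(m \right)} = 0$ ($X{\left(m \right)} = 0 \cdot 2 \sqrt{9} = 0 \cdot 2 \cdot 3 = 0 \cdot 6 = 0$)
$\left(-68 + 108\right) + X{\left(11 \right)} = \left(-68 + 108\right) + 0 = 40 + 0 = 40$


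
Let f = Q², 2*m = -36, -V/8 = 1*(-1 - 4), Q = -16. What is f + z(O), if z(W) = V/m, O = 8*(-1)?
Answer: 2284/9 ≈ 253.78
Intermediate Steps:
V = 40 (V = -8*(-1 - 4) = -8*(-5) = 40)
m = -18 (m = (½)*(-36) = -18)
O = -8
f = 256 (f = (-16)² = 256)
z(W) = -20/9 (z(W) = 40/(-18) = 40*(-1/18) = -20/9)
f + z(O) = 256 - 20/9 = 2284/9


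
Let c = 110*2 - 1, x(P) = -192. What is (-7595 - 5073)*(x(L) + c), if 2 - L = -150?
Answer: -342036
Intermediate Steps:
L = 152 (L = 2 - 1*(-150) = 2 + 150 = 152)
c = 219 (c = 220 - 1 = 219)
(-7595 - 5073)*(x(L) + c) = (-7595 - 5073)*(-192 + 219) = -12668*27 = -342036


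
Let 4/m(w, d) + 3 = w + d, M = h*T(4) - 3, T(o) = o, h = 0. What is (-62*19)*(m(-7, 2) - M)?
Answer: -2945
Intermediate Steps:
M = -3 (M = 0*4 - 3 = 0 - 3 = -3)
m(w, d) = 4/(-3 + d + w) (m(w, d) = 4/(-3 + (w + d)) = 4/(-3 + (d + w)) = 4/(-3 + d + w))
(-62*19)*(m(-7, 2) - M) = (-62*19)*(4/(-3 + 2 - 7) - 1*(-3)) = -1178*(4/(-8) + 3) = -1178*(4*(-1/8) + 3) = -1178*(-1/2 + 3) = -1178*5/2 = -2945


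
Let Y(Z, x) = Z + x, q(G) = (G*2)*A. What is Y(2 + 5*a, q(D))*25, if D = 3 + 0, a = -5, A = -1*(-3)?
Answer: -125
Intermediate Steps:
A = 3
D = 3
q(G) = 6*G (q(G) = (G*2)*3 = (2*G)*3 = 6*G)
Y(2 + 5*a, q(D))*25 = ((2 + 5*(-5)) + 6*3)*25 = ((2 - 25) + 18)*25 = (-23 + 18)*25 = -5*25 = -125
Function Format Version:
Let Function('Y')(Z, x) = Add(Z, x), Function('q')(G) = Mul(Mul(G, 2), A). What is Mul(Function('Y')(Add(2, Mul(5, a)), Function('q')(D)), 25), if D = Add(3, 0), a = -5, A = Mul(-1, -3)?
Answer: -125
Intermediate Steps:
A = 3
D = 3
Function('q')(G) = Mul(6, G) (Function('q')(G) = Mul(Mul(G, 2), 3) = Mul(Mul(2, G), 3) = Mul(6, G))
Mul(Function('Y')(Add(2, Mul(5, a)), Function('q')(D)), 25) = Mul(Add(Add(2, Mul(5, -5)), Mul(6, 3)), 25) = Mul(Add(Add(2, -25), 18), 25) = Mul(Add(-23, 18), 25) = Mul(-5, 25) = -125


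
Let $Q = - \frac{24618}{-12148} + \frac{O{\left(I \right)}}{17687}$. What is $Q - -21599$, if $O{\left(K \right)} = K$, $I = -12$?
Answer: $\frac{2320616306357}{107430838} \approx 21601.0$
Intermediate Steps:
$Q = \frac{217636395}{107430838}$ ($Q = - \frac{24618}{-12148} - \frac{12}{17687} = \left(-24618\right) \left(- \frac{1}{12148}\right) - \frac{12}{17687} = \frac{12309}{6074} - \frac{12}{17687} = \frac{217636395}{107430838} \approx 2.0258$)
$Q - -21599 = \frac{217636395}{107430838} - -21599 = \frac{217636395}{107430838} + 21599 = \frac{2320616306357}{107430838}$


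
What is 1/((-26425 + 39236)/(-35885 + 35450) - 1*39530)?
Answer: -435/17208361 ≈ -2.5278e-5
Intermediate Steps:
1/((-26425 + 39236)/(-35885 + 35450) - 1*39530) = 1/(12811/(-435) - 39530) = 1/(12811*(-1/435) - 39530) = 1/(-12811/435 - 39530) = 1/(-17208361/435) = -435/17208361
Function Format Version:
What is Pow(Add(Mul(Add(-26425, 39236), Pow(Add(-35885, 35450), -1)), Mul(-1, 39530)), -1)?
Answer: Rational(-435, 17208361) ≈ -2.5278e-5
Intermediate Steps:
Pow(Add(Mul(Add(-26425, 39236), Pow(Add(-35885, 35450), -1)), Mul(-1, 39530)), -1) = Pow(Add(Mul(12811, Pow(-435, -1)), -39530), -1) = Pow(Add(Mul(12811, Rational(-1, 435)), -39530), -1) = Pow(Add(Rational(-12811, 435), -39530), -1) = Pow(Rational(-17208361, 435), -1) = Rational(-435, 17208361)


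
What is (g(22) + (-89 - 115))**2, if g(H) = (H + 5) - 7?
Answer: 33856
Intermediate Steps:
g(H) = -2 + H (g(H) = (5 + H) - 7 = -2 + H)
(g(22) + (-89 - 115))**2 = ((-2 + 22) + (-89 - 115))**2 = (20 - 204)**2 = (-184)**2 = 33856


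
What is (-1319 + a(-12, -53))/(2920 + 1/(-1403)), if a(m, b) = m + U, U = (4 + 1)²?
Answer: -1832318/4096759 ≈ -0.44726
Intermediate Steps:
U = 25 (U = 5² = 25)
a(m, b) = 25 + m (a(m, b) = m + 25 = 25 + m)
(-1319 + a(-12, -53))/(2920 + 1/(-1403)) = (-1319 + (25 - 12))/(2920 + 1/(-1403)) = (-1319 + 13)/(2920 - 1/1403) = -1306/4096759/1403 = -1306*1403/4096759 = -1832318/4096759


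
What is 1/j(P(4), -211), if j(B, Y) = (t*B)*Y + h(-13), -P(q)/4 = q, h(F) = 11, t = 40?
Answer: 1/135051 ≈ 7.4046e-6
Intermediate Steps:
P(q) = -4*q
j(B, Y) = 11 + 40*B*Y (j(B, Y) = (40*B)*Y + 11 = 40*B*Y + 11 = 11 + 40*B*Y)
1/j(P(4), -211) = 1/(11 + 40*(-4*4)*(-211)) = 1/(11 + 40*(-16)*(-211)) = 1/(11 + 135040) = 1/135051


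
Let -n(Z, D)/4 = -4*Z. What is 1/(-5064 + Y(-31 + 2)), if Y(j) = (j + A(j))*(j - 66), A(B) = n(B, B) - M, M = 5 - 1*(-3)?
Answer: 1/42531 ≈ 2.3512e-5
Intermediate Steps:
n(Z, D) = 16*Z (n(Z, D) = -(-16)*Z = 16*Z)
M = 8 (M = 5 + 3 = 8)
A(B) = -8 + 16*B (A(B) = 16*B - 1*8 = 16*B - 8 = -8 + 16*B)
Y(j) = (-66 + j)*(-8 + 17*j) (Y(j) = (j + (-8 + 16*j))*(j - 66) = (-8 + 17*j)*(-66 + j) = (-66 + j)*(-8 + 17*j))
1/(-5064 + Y(-31 + 2)) = 1/(-5064 + (528 - 1130*(-31 + 2) + 17*(-31 + 2)²)) = 1/(-5064 + (528 - 1130*(-29) + 17*(-29)²)) = 1/(-5064 + (528 + 32770 + 17*841)) = 1/(-5064 + (528 + 32770 + 14297)) = 1/(-5064 + 47595) = 1/42531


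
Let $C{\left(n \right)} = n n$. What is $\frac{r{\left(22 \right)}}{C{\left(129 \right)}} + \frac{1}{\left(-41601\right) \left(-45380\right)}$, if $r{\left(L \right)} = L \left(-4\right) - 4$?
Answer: $- \frac{57894164773}{10471922698860} \approx -0.0055285$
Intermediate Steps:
$C{\left(n \right)} = n^{2}$
$r{\left(L \right)} = -4 - 4 L$ ($r{\left(L \right)} = - 4 L - 4 = -4 - 4 L$)
$\frac{r{\left(22 \right)}}{C{\left(129 \right)}} + \frac{1}{\left(-41601\right) \left(-45380\right)} = \frac{-4 - 88}{129^{2}} + \frac{1}{\left(-41601\right) \left(-45380\right)} = \frac{-4 - 88}{16641} - - \frac{1}{1887853380} = \left(-92\right) \frac{1}{16641} + \frac{1}{1887853380} = - \frac{92}{16641} + \frac{1}{1887853380} = - \frac{57894164773}{10471922698860}$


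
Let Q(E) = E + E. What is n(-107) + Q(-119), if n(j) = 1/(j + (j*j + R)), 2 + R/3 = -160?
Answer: -2583727/10856 ≈ -238.00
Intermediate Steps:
R = -486 (R = -6 + 3*(-160) = -6 - 480 = -486)
Q(E) = 2*E
n(j) = 1/(-486 + j + j**2) (n(j) = 1/(j + (j*j - 486)) = 1/(j + (j**2 - 486)) = 1/(j + (-486 + j**2)) = 1/(-486 + j + j**2))
n(-107) + Q(-119) = 1/(-486 - 107 + (-107)**2) + 2*(-119) = 1/(-486 - 107 + 11449) - 238 = 1/10856 - 238 = -2583727/10856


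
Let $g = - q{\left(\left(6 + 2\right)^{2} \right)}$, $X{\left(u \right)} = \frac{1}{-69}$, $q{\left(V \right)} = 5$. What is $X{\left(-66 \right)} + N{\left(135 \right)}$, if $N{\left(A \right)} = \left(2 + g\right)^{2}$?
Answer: $\frac{620}{69} \approx 8.9855$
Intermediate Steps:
$X{\left(u \right)} = - \frac{1}{69}$
$g = -5$ ($g = \left(-1\right) 5 = -5$)
$N{\left(A \right)} = 9$ ($N{\left(A \right)} = \left(2 - 5\right)^{2} = \left(-3\right)^{2} = 9$)
$X{\left(-66 \right)} + N{\left(135 \right)} = - \frac{1}{69} + 9 = \frac{620}{69}$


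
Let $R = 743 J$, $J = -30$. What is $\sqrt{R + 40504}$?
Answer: $\sqrt{18214} \approx 134.96$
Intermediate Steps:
$R = -22290$ ($R = 743 \left(-30\right) = -22290$)
$\sqrt{R + 40504} = \sqrt{-22290 + 40504} = \sqrt{18214}$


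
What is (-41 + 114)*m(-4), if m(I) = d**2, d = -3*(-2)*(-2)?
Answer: 10512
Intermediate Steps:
d = -12 (d = 6*(-2) = -12)
m(I) = 144 (m(I) = (-12)**2 = 144)
(-41 + 114)*m(-4) = (-41 + 114)*144 = 73*144 = 10512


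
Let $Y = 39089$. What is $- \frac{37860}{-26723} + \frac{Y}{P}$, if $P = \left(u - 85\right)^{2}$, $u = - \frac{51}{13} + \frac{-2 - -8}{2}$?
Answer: $\frac{223770739183}{33341993147} \approx 6.7114$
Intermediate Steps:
$u = - \frac{12}{13}$ ($u = \left(-51\right) \frac{1}{13} + \left(-2 + 8\right) \frac{1}{2} = - \frac{51}{13} + 6 \cdot \frac{1}{2} = - \frac{51}{13} + 3 = - \frac{12}{13} \approx -0.92308$)
$P = \frac{1247689}{169}$ ($P = \left(- \frac{12}{13} - 85\right)^{2} = \left(- \frac{1117}{13}\right)^{2} = \frac{1247689}{169} \approx 7382.8$)
$- \frac{37860}{-26723} + \frac{Y}{P} = - \frac{37860}{-26723} + \frac{39089}{\frac{1247689}{169}} = \left(-37860\right) \left(- \frac{1}{26723}\right) + 39089 \cdot \frac{169}{1247689} = \frac{37860}{26723} + \frac{6606041}{1247689} = \frac{223770739183}{33341993147}$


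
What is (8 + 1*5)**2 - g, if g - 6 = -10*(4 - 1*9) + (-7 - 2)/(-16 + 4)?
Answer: 449/4 ≈ 112.25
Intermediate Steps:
g = 227/4 (g = 6 + (-10*(4 - 1*9) + (-7 - 2)/(-16 + 4)) = 6 + (-10*(4 - 9) - 9/(-12)) = 6 + (-10*(-5) - 9*(-1/12)) = 6 + (50 + 3/4) = 6 + 203/4 = 227/4 ≈ 56.750)
(8 + 1*5)**2 - g = (8 + 1*5)**2 - 1*227/4 = (8 + 5)**2 - 227/4 = 13**2 - 227/4 = 169 - 227/4 = 449/4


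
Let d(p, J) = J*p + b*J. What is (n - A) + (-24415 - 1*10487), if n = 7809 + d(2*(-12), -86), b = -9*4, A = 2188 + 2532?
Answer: -26653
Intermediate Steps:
A = 4720
b = -36
d(p, J) = -36*J + J*p (d(p, J) = J*p - 36*J = -36*J + J*p)
n = 12969 (n = 7809 - 86*(-36 + 2*(-12)) = 7809 - 86*(-36 - 24) = 7809 - 86*(-60) = 7809 + 5160 = 12969)
(n - A) + (-24415 - 1*10487) = (12969 - 1*4720) + (-24415 - 1*10487) = (12969 - 4720) + (-24415 - 10487) = 8249 - 34902 = -26653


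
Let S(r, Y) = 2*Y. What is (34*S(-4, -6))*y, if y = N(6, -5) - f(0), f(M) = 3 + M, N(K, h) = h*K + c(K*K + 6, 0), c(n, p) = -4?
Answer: 15096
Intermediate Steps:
N(K, h) = -4 + K*h (N(K, h) = h*K - 4 = K*h - 4 = -4 + K*h)
y = -37 (y = (-4 + 6*(-5)) - (3 + 0) = (-4 - 30) - 1*3 = -34 - 3 = -37)
(34*S(-4, -6))*y = (34*(2*(-6)))*(-37) = (34*(-12))*(-37) = -408*(-37) = 15096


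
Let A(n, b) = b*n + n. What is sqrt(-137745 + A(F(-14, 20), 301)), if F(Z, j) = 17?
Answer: I*sqrt(132611) ≈ 364.16*I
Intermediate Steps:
A(n, b) = n + b*n
sqrt(-137745 + A(F(-14, 20), 301)) = sqrt(-137745 + 17*(1 + 301)) = sqrt(-137745 + 17*302) = sqrt(-137745 + 5134) = sqrt(-132611) = I*sqrt(132611)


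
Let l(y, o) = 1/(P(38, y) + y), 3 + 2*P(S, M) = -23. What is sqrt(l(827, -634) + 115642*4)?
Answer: sqrt(306495707342)/814 ≈ 680.12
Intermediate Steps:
P(S, M) = -13 (P(S, M) = -3/2 + (1/2)*(-23) = -3/2 - 23/2 = -13)
l(y, o) = 1/(-13 + y)
sqrt(l(827, -634) + 115642*4) = sqrt(1/(-13 + 827) + 115642*4) = sqrt(1/814 + 462568) = sqrt(376530353/814) = sqrt(306495707342)/814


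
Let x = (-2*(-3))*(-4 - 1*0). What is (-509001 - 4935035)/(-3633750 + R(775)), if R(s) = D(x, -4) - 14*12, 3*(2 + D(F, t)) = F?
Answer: 1361009/908482 ≈ 1.4981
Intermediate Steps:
x = -24 (x = 6*(-4 + 0) = 6*(-4) = -24)
D(F, t) = -2 + F/3
R(s) = -178 (R(s) = (-2 + (⅓)*(-24)) - 14*12 = (-2 - 8) - 168 = -10 - 168 = -178)
(-509001 - 4935035)/(-3633750 + R(775)) = (-509001 - 4935035)/(-3633750 - 178) = -5444036/(-3633928) = -5444036*(-1/3633928) = 1361009/908482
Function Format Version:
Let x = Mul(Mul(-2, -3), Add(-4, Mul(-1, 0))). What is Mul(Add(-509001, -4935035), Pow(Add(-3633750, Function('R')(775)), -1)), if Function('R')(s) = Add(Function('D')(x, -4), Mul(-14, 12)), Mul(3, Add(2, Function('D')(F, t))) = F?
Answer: Rational(1361009, 908482) ≈ 1.4981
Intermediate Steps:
x = -24 (x = Mul(6, Add(-4, 0)) = Mul(6, -4) = -24)
Function('D')(F, t) = Add(-2, Mul(Rational(1, 3), F))
Function('R')(s) = -178 (Function('R')(s) = Add(Add(-2, Mul(Rational(1, 3), -24)), Mul(-14, 12)) = Add(Add(-2, -8), -168) = Add(-10, -168) = -178)
Mul(Add(-509001, -4935035), Pow(Add(-3633750, Function('R')(775)), -1)) = Mul(Add(-509001, -4935035), Pow(Add(-3633750, -178), -1)) = Mul(-5444036, Pow(-3633928, -1)) = Mul(-5444036, Rational(-1, 3633928)) = Rational(1361009, 908482)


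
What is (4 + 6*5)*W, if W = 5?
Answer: 170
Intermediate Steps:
(4 + 6*5)*W = (4 + 6*5)*5 = (4 + 30)*5 = 34*5 = 170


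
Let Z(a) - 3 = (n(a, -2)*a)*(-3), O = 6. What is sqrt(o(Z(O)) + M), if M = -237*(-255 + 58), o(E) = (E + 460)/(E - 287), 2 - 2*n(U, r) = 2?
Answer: sqrt(941404123)/142 ≈ 216.07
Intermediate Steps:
n(U, r) = 0 (n(U, r) = 1 - 1/2*2 = 1 - 1 = 0)
Z(a) = 3 (Z(a) = 3 + (0*a)*(-3) = 3 + 0*(-3) = 3 + 0 = 3)
o(E) = (460 + E)/(-287 + E)
M = 46689 (M = -237*(-197) = 46689)
sqrt(o(Z(O)) + M) = sqrt((460 + 3)/(-287 + 3) + 46689) = sqrt(463/(-284) + 46689) = sqrt(-1/284*463 + 46689) = sqrt(-463/284 + 46689) = sqrt(13259213/284) = sqrt(941404123)/142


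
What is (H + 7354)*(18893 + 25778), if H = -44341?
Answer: -1652246277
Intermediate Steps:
(H + 7354)*(18893 + 25778) = (-44341 + 7354)*(18893 + 25778) = -36987*44671 = -1652246277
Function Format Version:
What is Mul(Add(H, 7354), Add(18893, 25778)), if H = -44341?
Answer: -1652246277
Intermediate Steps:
Mul(Add(H, 7354), Add(18893, 25778)) = Mul(Add(-44341, 7354), Add(18893, 25778)) = Mul(-36987, 44671) = -1652246277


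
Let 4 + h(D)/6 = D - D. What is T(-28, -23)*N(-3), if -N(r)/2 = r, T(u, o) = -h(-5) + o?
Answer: 6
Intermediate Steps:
h(D) = -24 (h(D) = -24 + 6*(D - D) = -24 + 6*0 = -24 + 0 = -24)
T(u, o) = 24 + o (T(u, o) = -1*(-24) + o = 24 + o)
N(r) = -2*r
T(-28, -23)*N(-3) = (24 - 23)*(-2*(-3)) = 1*6 = 6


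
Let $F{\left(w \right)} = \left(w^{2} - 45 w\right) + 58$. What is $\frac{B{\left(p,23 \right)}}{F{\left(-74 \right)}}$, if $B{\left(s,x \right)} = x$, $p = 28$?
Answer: $\frac{23}{8864} \approx 0.0025948$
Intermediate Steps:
$F{\left(w \right)} = 58 + w^{2} - 45 w$
$\frac{B{\left(p,23 \right)}}{F{\left(-74 \right)}} = \frac{23}{58 + \left(-74\right)^{2} - -3330} = \frac{23}{58 + 5476 + 3330} = \frac{23}{8864}$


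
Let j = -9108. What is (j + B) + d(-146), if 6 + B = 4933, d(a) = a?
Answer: -4327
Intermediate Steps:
B = 4927 (B = -6 + 4933 = 4927)
(j + B) + d(-146) = (-9108 + 4927) - 146 = -4181 - 146 = -4327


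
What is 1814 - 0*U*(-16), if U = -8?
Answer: 1814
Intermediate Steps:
1814 - 0*U*(-16) = 1814 - 0*(-8)*(-16) = 1814 - 0*(-16) = 1814 - 1*0 = 1814 + 0 = 1814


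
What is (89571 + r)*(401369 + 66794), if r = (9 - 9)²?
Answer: 41933828073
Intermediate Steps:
r = 0 (r = 0² = 0)
(89571 + r)*(401369 + 66794) = (89571 + 0)*(401369 + 66794) = 89571*468163 = 41933828073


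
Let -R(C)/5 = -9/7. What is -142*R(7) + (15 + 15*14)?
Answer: -4815/7 ≈ -687.86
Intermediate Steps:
R(C) = 45/7 (R(C) = -(-45)/7 = -5*(-9/7) = 45/7)
-142*R(7) + (15 + 15*14) = -142*45/7 + (15 + 15*14) = -6390/7 + (15 + 210) = -6390/7 + 225 = -4815/7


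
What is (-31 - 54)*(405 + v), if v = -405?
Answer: 0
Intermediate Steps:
(-31 - 54)*(405 + v) = (-31 - 54)*(405 - 405) = -85*0 = 0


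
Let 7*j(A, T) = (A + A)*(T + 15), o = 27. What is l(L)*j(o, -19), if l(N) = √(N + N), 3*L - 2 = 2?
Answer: -144*√6/7 ≈ -50.390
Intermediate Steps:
L = 4/3 (L = ⅔ + (⅓)*2 = ⅔ + ⅔ = 4/3 ≈ 1.3333)
j(A, T) = 2*A*(15 + T)/7 (j(A, T) = ((A + A)*(T + 15))/7 = ((2*A)*(15 + T))/7 = (2*A*(15 + T))/7 = 2*A*(15 + T)/7)
l(N) = √2*√N (l(N) = √(2*N) = √2*√N)
l(L)*j(o, -19) = (√2*√(4/3))*((2/7)*27*(15 - 19)) = (√2*(2*√3/3))*((2/7)*27*(-4)) = (2*√6/3)*(-216/7) = -144*√6/7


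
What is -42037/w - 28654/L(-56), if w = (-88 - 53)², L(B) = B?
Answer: 283658051/556668 ≈ 509.56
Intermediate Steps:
w = 19881 (w = (-141)² = 19881)
-42037/w - 28654/L(-56) = -42037/19881 - 28654/(-56) = -42037*1/19881 - 28654*(-1/56) = -42037/19881 + 14327/28 = 283658051/556668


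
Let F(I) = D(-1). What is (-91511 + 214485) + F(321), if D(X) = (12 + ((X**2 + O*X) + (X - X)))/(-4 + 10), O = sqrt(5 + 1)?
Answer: 737857/6 - sqrt(6)/6 ≈ 1.2298e+5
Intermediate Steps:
O = sqrt(6) ≈ 2.4495
D(X) = 2 + X**2/6 + X*sqrt(6)/6 (D(X) = (12 + ((X**2 + sqrt(6)*X) + (X - X)))/(-4 + 10) = (12 + ((X**2 + X*sqrt(6)) + 0))/6 = (12 + (X**2 + X*sqrt(6)))*(1/6) = (12 + X**2 + X*sqrt(6))*(1/6) = 2 + X**2/6 + X*sqrt(6)/6)
F(I) = 13/6 - sqrt(6)/6 (F(I) = 2 + (1/6)*(-1)**2 + (1/6)*(-1)*sqrt(6) = 2 + (1/6)*1 - sqrt(6)/6 = 2 + 1/6 - sqrt(6)/6 = 13/6 - sqrt(6)/6)
(-91511 + 214485) + F(321) = (-91511 + 214485) + (13/6 - sqrt(6)/6) = 122974 + (13/6 - sqrt(6)/6) = 737857/6 - sqrt(6)/6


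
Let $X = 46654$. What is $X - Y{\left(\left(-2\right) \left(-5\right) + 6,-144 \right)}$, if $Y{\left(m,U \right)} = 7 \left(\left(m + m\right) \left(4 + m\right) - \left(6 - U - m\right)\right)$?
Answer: $43112$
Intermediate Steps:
$Y{\left(m,U \right)} = -42 + 7 U + 7 m + 14 m \left(4 + m\right)$ ($Y{\left(m,U \right)} = 7 \left(2 m \left(4 + m\right) - \left(6 - U - m\right)\right) = 7 \left(2 m \left(4 + m\right) + \left(-6 + U + m\right)\right) = 7 \left(-6 + U + m + 2 m \left(4 + m\right)\right) = -42 + 7 U + 7 m + 14 m \left(4 + m\right)$)
$X - Y{\left(\left(-2\right) \left(-5\right) + 6,-144 \right)} = 46654 - \left(-42 + 7 \left(-144\right) + 14 \left(\left(-2\right) \left(-5\right) + 6\right)^{2} + 63 \left(\left(-2\right) \left(-5\right) + 6\right)\right) = 46654 - \left(-42 - 1008 + 14 \left(10 + 6\right)^{2} + 63 \left(10 + 6\right)\right) = 46654 - \left(-42 - 1008 + 14 \cdot 16^{2} + 63 \cdot 16\right) = 46654 - \left(-42 - 1008 + 14 \cdot 256 + 1008\right) = 46654 - \left(-42 - 1008 + 3584 + 1008\right) = 46654 - 3542 = 43112$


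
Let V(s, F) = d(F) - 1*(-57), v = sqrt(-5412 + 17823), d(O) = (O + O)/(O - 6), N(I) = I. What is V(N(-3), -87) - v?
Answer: 1825/31 - 3*sqrt(1379) ≈ -52.534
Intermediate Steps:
d(O) = 2*O/(-6 + O) (d(O) = (2*O)/(-6 + O) = 2*O/(-6 + O))
v = 3*sqrt(1379) (v = sqrt(12411) = 3*sqrt(1379) ≈ 111.40)
V(s, F) = 57 + 2*F/(-6 + F) (V(s, F) = 2*F/(-6 + F) - 1*(-57) = 2*F/(-6 + F) + 57 = 57 + 2*F/(-6 + F))
V(N(-3), -87) - v = (-342 + 59*(-87))/(-6 - 87) - 3*sqrt(1379) = (-342 - 5133)/(-93) - 3*sqrt(1379) = -1/93*(-5475) - 3*sqrt(1379) = 1825/31 - 3*sqrt(1379)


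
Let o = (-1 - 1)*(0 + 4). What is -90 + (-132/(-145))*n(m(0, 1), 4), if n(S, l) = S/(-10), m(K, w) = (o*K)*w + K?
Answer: -90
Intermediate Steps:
o = -8 (o = -2*4 = -8)
m(K, w) = K - 8*K*w (m(K, w) = (-8*K)*w + K = -8*K*w + K = K - 8*K*w)
n(S, l) = -S/10 (n(S, l) = S*(-1/10) = -S/10)
-90 + (-132/(-145))*n(m(0, 1), 4) = -90 + (-132/(-145))*(-0*(1 - 8*1)) = -90 + (-132*(-1/145))*(-0*(1 - 8)) = -90 + 132*(-0*(-7))/145 = -90 + 132*(-1/10*0)/145 = -90 + (132/145)*0 = -90 + 0 = -90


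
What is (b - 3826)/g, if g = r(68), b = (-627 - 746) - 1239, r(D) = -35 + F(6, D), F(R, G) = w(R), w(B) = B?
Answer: 222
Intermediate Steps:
F(R, G) = R
r(D) = -29 (r(D) = -35 + 6 = -29)
b = -2612 (b = -1373 - 1239 = -2612)
g = -29
(b - 3826)/g = (-2612 - 3826)/(-29) = -6438*(-1/29) = 222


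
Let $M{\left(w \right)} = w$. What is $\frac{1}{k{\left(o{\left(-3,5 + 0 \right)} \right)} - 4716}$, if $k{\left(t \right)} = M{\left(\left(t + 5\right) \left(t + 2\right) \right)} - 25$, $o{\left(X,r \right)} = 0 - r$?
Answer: $- \frac{1}{4741} \approx -0.00021093$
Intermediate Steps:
$o{\left(X,r \right)} = - r$
$k{\left(t \right)} = -25 + \left(2 + t\right) \left(5 + t\right)$ ($k{\left(t \right)} = \left(t + 5\right) \left(t + 2\right) - 25 = \left(5 + t\right) \left(2 + t\right) - 25 = \left(2 + t\right) \left(5 + t\right) - 25 = -25 + \left(2 + t\right) \left(5 + t\right)$)
$\frac{1}{k{\left(o{\left(-3,5 + 0 \right)} \right)} - 4716} = \frac{1}{\left(-15 + \left(- (5 + 0)\right)^{2} + 7 \left(- (5 + 0)\right)\right) - 4716} = \frac{1}{\left(-15 + \left(\left(-1\right) 5\right)^{2} + 7 \left(\left(-1\right) 5\right)\right) - 4716} = \frac{1}{\left(-15 + \left(-5\right)^{2} + 7 \left(-5\right)\right) - 4716} = \frac{1}{\left(-15 + 25 - 35\right) - 4716} = \frac{1}{-25 - 4716} = \frac{1}{-4741} = - \frac{1}{4741}$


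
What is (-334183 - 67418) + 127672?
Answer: -273929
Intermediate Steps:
(-334183 - 67418) + 127672 = -401601 + 127672 = -273929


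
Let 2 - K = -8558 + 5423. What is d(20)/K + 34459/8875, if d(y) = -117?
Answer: 107059508/27840875 ≈ 3.8454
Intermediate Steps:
K = 3137 (K = 2 - (-8558 + 5423) = 2 - 1*(-3135) = 2 + 3135 = 3137)
d(20)/K + 34459/8875 = -117/3137 + 34459/8875 = 107059508/27840875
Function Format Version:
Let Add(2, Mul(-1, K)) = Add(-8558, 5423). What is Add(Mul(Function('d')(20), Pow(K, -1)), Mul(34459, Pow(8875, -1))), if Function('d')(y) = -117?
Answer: Rational(107059508, 27840875) ≈ 3.8454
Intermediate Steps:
K = 3137 (K = Add(2, Mul(-1, Add(-8558, 5423))) = Add(2, Mul(-1, -3135)) = Add(2, 3135) = 3137)
Add(Mul(Function('d')(20), Pow(K, -1)), Mul(34459, Pow(8875, -1))) = Add(Mul(-117, Pow(3137, -1)), Mul(34459, Pow(8875, -1))) = Add(Mul(-117, Rational(1, 3137)), Mul(34459, Rational(1, 8875))) = Add(Rational(-117, 3137), Rational(34459, 8875)) = Rational(107059508, 27840875)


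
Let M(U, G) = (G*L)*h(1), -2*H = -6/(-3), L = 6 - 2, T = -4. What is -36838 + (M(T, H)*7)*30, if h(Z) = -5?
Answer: -32638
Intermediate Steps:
L = 4
H = -1 (H = -(-3)/(-3) = -(-3)*(-1)/3 = -1/2*2 = -1)
M(U, G) = -20*G (M(U, G) = (G*4)*(-5) = (4*G)*(-5) = -20*G)
-36838 + (M(T, H)*7)*30 = -36838 + (-20*(-1)*7)*30 = -36838 + (20*7)*30 = -36838 + 140*30 = -36838 + 4200 = -32638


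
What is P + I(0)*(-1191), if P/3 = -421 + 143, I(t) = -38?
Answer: 44424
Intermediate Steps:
P = -834 (P = 3*(-421 + 143) = 3*(-278) = -834)
P + I(0)*(-1191) = -834 - 38*(-1191) = -834 + 45258 = 44424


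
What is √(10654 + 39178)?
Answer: 2*√12458 ≈ 223.23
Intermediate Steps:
√(10654 + 39178) = √49832 = 2*√12458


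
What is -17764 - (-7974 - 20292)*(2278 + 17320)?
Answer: 553939304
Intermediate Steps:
-17764 - (-7974 - 20292)*(2278 + 17320) = -17764 - (-28266)*19598 = -17764 - 1*(-553957068) = -17764 + 553957068 = 553939304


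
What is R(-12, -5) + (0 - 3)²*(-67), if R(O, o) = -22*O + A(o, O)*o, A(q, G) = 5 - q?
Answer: -389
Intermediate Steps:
R(O, o) = -22*O + o*(5 - o) (R(O, o) = -22*O + (5 - o)*o = -22*O + o*(5 - o))
R(-12, -5) + (0 - 3)²*(-67) = (-22*(-12) - 1*(-5)*(-5 - 5)) + (0 - 3)²*(-67) = (264 - 1*(-5)*(-10)) + (-3)²*(-67) = (264 - 50) + 9*(-67) = 214 - 603 = -389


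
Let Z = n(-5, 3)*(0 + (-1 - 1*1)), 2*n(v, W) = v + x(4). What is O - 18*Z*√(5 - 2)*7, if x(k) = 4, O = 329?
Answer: 329 - 126*√3 ≈ 110.76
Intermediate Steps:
n(v, W) = 2 + v/2 (n(v, W) = (v + 4)/2 = (4 + v)/2 = 2 + v/2)
Z = 1 (Z = (2 + (½)*(-5))*(0 + (-1 - 1*1)) = (2 - 5/2)*(0 + (-1 - 1)) = -(0 - 2)/2 = -½*(-2) = 1)
O - 18*Z*√(5 - 2)*7 = 329 - 18*1*√(5 - 2)*7 = 329 - 18*1*√3*7 = 329 - 18*√3*7 = 329 - 126*√3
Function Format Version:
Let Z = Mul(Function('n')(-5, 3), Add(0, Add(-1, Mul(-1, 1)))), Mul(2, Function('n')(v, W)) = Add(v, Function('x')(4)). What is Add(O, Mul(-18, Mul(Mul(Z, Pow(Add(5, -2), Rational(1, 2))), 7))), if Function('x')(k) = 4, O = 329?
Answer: Add(329, Mul(-126, Pow(3, Rational(1, 2)))) ≈ 110.76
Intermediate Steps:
Function('n')(v, W) = Add(2, Mul(Rational(1, 2), v)) (Function('n')(v, W) = Mul(Rational(1, 2), Add(v, 4)) = Mul(Rational(1, 2), Add(4, v)) = Add(2, Mul(Rational(1, 2), v)))
Z = 1 (Z = Mul(Add(2, Mul(Rational(1, 2), -5)), Add(0, Add(-1, Mul(-1, 1)))) = Mul(Add(2, Rational(-5, 2)), Add(0, Add(-1, -1))) = Mul(Rational(-1, 2), Add(0, -2)) = Mul(Rational(-1, 2), -2) = 1)
Add(O, Mul(-18, Mul(Mul(Z, Pow(Add(5, -2), Rational(1, 2))), 7))) = Add(329, Mul(-18, Mul(Mul(1, Pow(Add(5, -2), Rational(1, 2))), 7))) = Add(329, Mul(-18, Mul(Mul(1, Pow(3, Rational(1, 2))), 7))) = Add(329, Mul(-18, Mul(Pow(3, Rational(1, 2)), 7))) = Add(329, Mul(-18, Mul(7, Pow(3, Rational(1, 2))))) = Add(329, Mul(-126, Pow(3, Rational(1, 2))))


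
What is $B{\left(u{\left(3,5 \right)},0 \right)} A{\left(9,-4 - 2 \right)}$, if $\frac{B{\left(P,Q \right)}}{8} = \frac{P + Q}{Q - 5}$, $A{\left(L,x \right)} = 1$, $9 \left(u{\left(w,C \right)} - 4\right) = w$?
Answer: $- \frac{104}{15} \approx -6.9333$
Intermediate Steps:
$u{\left(w,C \right)} = 4 + \frac{w}{9}$
$B{\left(P,Q \right)} = \frac{8 \left(P + Q\right)}{-5 + Q}$ ($B{\left(P,Q \right)} = 8 \frac{P + Q}{Q - 5} = 8 \frac{P + Q}{-5 + Q} = \frac{8 \left(P + Q\right)}{-5 + Q}$)
$B{\left(u{\left(3,5 \right)},0 \right)} A{\left(9,-4 - 2 \right)} = \frac{8 \left(\left(4 + \frac{1}{9} \cdot 3\right) + 0\right)}{-5 + 0} \cdot 1 = \frac{8 \left(\left(4 + \frac{1}{3}\right) + 0\right)}{-5} \cdot 1 = 8 \left(- \frac{1}{5}\right) \left(\frac{13}{3} + 0\right) 1 = 8 \left(- \frac{1}{5}\right) \frac{13}{3} \cdot 1 = \left(- \frac{104}{15}\right) 1 = - \frac{104}{15}$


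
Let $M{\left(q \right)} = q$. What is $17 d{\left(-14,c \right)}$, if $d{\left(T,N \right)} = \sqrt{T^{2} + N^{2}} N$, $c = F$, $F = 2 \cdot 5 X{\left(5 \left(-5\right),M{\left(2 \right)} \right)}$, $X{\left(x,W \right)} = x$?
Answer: $- 8500 \sqrt{15674} \approx -1.0642 \cdot 10^{6}$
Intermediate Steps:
$F = -250$ ($F = 2 \cdot 5 \cdot 5 \left(-5\right) = 10 \left(-25\right) = -250$)
$c = -250$
$d{\left(T,N \right)} = N \sqrt{N^{2} + T^{2}}$ ($d{\left(T,N \right)} = \sqrt{N^{2} + T^{2}} N = N \sqrt{N^{2} + T^{2}}$)
$17 d{\left(-14,c \right)} = 17 \left(- 250 \sqrt{\left(-250\right)^{2} + \left(-14\right)^{2}}\right) = 17 \left(- 250 \sqrt{62500 + 196}\right) = 17 \left(- 250 \sqrt{62696}\right) = 17 \left(- 250 \cdot 2 \sqrt{15674}\right) = 17 \left(- 500 \sqrt{15674}\right) = - 8500 \sqrt{15674}$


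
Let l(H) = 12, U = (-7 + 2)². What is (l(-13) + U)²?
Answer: 1369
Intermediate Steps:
U = 25 (U = (-5)² = 25)
(l(-13) + U)² = (12 + 25)² = 37² = 1369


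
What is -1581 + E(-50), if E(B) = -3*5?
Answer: -1596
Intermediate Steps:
E(B) = -15
-1581 + E(-50) = -1581 - 15 = -1596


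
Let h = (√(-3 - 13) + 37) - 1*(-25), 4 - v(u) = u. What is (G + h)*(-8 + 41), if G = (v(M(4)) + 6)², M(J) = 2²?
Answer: 3234 + 132*I ≈ 3234.0 + 132.0*I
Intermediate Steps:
M(J) = 4
v(u) = 4 - u
h = 62 + 4*I (h = (√(-16) + 37) + 25 = (4*I + 37) + 25 = (37 + 4*I) + 25 = 62 + 4*I ≈ 62.0 + 4.0*I)
G = 36 (G = ((4 - 1*4) + 6)² = ((4 - 4) + 6)² = (0 + 6)² = 6² = 36)
(G + h)*(-8 + 41) = (36 + (62 + 4*I))*(-8 + 41) = (98 + 4*I)*33 = 3234 + 132*I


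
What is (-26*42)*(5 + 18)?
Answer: -25116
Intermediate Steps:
(-26*42)*(5 + 18) = -1092*23 = -25116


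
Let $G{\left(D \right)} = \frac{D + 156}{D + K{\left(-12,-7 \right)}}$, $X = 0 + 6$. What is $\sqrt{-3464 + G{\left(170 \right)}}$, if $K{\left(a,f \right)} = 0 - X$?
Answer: $\frac{i \sqrt{23278570}}{82} \approx 58.839 i$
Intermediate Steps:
$X = 6$
$K{\left(a,f \right)} = -6$ ($K{\left(a,f \right)} = 0 - 6 = -6$)
$G{\left(D \right)} = \frac{156 + D}{-6 + D}$ ($G{\left(D \right)} = \frac{D + 156}{D - 6} = \frac{156 + D}{-6 + D}$)
$\sqrt{-3464 + G{\left(170 \right)}} = \sqrt{-3464 + \frac{156 + 170}{-6 + 170}} = \sqrt{-3464 + \frac{1}{164} \cdot 326} = \sqrt{-3464 + \frac{163}{82}} = \sqrt{- \frac{283885}{82}} = \frac{i \sqrt{23278570}}{82}$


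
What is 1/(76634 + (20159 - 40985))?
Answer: 1/55808 ≈ 1.7919e-5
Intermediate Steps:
1/(76634 + (20159 - 40985)) = 1/(76634 - 20826) = 1/55808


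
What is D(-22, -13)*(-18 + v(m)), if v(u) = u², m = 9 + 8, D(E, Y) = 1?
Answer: 271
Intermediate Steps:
m = 17
D(-22, -13)*(-18 + v(m)) = 1*(-18 + 17²) = 1*(-18 + 289) = 1*271 = 271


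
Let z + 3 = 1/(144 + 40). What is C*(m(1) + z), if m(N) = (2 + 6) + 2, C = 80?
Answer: 12890/23 ≈ 560.43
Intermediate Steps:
m(N) = 10 (m(N) = 8 + 2 = 10)
z = -551/184 (z = -3 + 1/(144 + 40) = -3 + 1/184 = -551/184 ≈ -2.9946)
C*(m(1) + z) = 80*(10 - 551/184) = 80*(1289/184) = 12890/23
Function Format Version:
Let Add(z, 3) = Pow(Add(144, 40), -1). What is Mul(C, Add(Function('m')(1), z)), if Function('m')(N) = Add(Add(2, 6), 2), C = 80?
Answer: Rational(12890, 23) ≈ 560.43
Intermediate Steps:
Function('m')(N) = 10 (Function('m')(N) = Add(8, 2) = 10)
z = Rational(-551, 184) (z = Add(-3, Pow(Add(144, 40), -1)) = Add(-3, Pow(184, -1)) = Add(-3, Rational(1, 184)) = Rational(-551, 184) ≈ -2.9946)
Mul(C, Add(Function('m')(1), z)) = Mul(80, Add(10, Rational(-551, 184))) = Mul(80, Rational(1289, 184)) = Rational(12890, 23)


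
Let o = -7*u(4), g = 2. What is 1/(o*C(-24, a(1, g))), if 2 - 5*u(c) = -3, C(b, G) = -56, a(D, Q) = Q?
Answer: 1/392 ≈ 0.0025510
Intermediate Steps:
u(c) = 1 (u(c) = ⅖ - ⅕*(-3) = ⅖ + ⅗ = 1)
o = -7 (o = -7*1 = -7)
1/(o*C(-24, a(1, g))) = 1/(-7*(-56)) = 1/392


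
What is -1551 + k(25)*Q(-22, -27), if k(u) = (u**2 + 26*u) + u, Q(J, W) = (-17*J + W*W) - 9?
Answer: 1420649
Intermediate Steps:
Q(J, W) = -9 + W**2 - 17*J (Q(J, W) = (-17*J + W**2) - 9 = (W**2 - 17*J) - 9 = -9 + W**2 - 17*J)
k(u) = u**2 + 27*u
-1551 + k(25)*Q(-22, -27) = -1551 + (25*(27 + 25))*(-9 + (-27)**2 - 17*(-22)) = -1551 + (25*52)*(-9 + 729 + 374) = -1551 + 1300*1094 = -1551 + 1422200 = 1420649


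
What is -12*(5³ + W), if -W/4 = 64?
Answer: 1572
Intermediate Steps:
W = -256 (W = -4*64 = -256)
-12*(5³ + W) = -12*(5³ - 256) = -12*(125 - 256) = -12*(-131) = 1572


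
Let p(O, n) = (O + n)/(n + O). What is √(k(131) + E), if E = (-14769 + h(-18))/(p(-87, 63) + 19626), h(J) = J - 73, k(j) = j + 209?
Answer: 4*√8167677915/19627 ≈ 18.419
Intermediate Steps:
k(j) = 209 + j
h(J) = -73 + J
p(O, n) = 1 (p(O, n) = (O + n)/(O + n) = 1)
E = -14860/19627 (E = (-14769 + (-73 - 18))/(1 + 19626) = (-14769 - 91)/19627 = -14860*1/19627 = -14860/19627 ≈ -0.75712)
√(k(131) + E) = √((209 + 131) - 14860/19627) = √(340 - 14860/19627) = √(6658320/19627) = 4*√8167677915/19627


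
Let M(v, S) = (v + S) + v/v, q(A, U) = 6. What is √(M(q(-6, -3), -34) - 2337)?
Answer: 2*I*√591 ≈ 48.621*I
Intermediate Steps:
M(v, S) = 1 + S + v (M(v, S) = (S + v) + 1 = 1 + S + v)
√(M(q(-6, -3), -34) - 2337) = √((1 - 34 + 6) - 2337) = √(-27 - 2337) = √(-2364) = 2*I*√591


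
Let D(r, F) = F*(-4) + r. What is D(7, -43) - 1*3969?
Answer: -3790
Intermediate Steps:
D(r, F) = r - 4*F (D(r, F) = -4*F + r = r - 4*F)
D(7, -43) - 1*3969 = (7 - 4*(-43)) - 1*3969 = (7 + 172) - 3969 = 179 - 3969 = -3790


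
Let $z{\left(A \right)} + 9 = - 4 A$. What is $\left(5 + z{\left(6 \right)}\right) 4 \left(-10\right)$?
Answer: $1120$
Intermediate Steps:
$z{\left(A \right)} = -9 - 4 A$
$\left(5 + z{\left(6 \right)}\right) 4 \left(-10\right) = \left(5 - 33\right) 4 \left(-10\right) = \left(-28\right) 4 \left(-10\right) = \left(-112\right) \left(-10\right) = 1120$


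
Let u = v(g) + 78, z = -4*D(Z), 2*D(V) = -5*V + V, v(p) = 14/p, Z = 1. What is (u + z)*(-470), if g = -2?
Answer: -37130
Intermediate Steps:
D(V) = -2*V (D(V) = (-5*V + V)/2 = (-4*V)/2 = -2*V)
z = 8 (z = -(-8) = -4*(-2) = 8)
u = 71 (u = 14/(-2) + 78 = 14*(-½) + 78 = -7 + 78 = 71)
(u + z)*(-470) = (71 + 8)*(-470) = 79*(-470) = -37130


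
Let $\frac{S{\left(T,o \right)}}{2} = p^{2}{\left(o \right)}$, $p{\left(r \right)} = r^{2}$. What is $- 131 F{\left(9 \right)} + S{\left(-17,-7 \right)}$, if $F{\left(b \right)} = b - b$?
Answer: $4802$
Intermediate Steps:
$S{\left(T,o \right)} = 2 o^{4}$ ($S{\left(T,o \right)} = 2 \left(o^{2}\right)^{2} = 2 o^{4}$)
$F{\left(b \right)} = 0$
$- 131 F{\left(9 \right)} + S{\left(-17,-7 \right)} = \left(-131\right) 0 + 2 \left(-7\right)^{4} = 0 + 2 \cdot 2401 = 0 + 4802 = 4802$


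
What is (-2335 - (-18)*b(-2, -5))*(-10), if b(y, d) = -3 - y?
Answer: 23530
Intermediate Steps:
(-2335 - (-18)*b(-2, -5))*(-10) = (-2335 - (-18)*(-3 - 1*(-2)))*(-10) = (-2335 - (-18)*(-3 + 2))*(-10) = (-2335 - (-18)*(-1))*(-10) = (-2335 - 1*18)*(-10) = (-2335 - 18)*(-10) = -2353*(-10) = 23530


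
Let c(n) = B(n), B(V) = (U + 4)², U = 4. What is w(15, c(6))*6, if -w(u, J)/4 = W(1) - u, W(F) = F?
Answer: 336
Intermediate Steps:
B(V) = 64 (B(V) = (4 + 4)² = 8² = 64)
c(n) = 64
w(u, J) = -4 + 4*u (w(u, J) = -4*(1 - u) = -4 + 4*u)
w(15, c(6))*6 = (-4 + 4*15)*6 = (-4 + 60)*6 = 56*6 = 336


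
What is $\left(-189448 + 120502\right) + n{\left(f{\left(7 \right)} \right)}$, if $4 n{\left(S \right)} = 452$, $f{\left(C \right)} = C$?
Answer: $-68833$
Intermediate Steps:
$n{\left(S \right)} = 113$ ($n{\left(S \right)} = \frac{1}{4} \cdot 452 = 113$)
$\left(-189448 + 120502\right) + n{\left(f{\left(7 \right)} \right)} = \left(-189448 + 120502\right) + 113 = -68946 + 113 = -68833$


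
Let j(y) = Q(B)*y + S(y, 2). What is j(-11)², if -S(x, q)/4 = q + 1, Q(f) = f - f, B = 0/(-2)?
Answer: 144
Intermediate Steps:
B = 0 (B = 0*(-½) = 0)
Q(f) = 0
S(x, q) = -4 - 4*q (S(x, q) = -4*(q + 1) = -4*(1 + q) = -4 - 4*q)
j(y) = -12 (j(y) = 0*y + (-4 - 4*2) = 0 + (-4 - 8) = 0 - 12 = -12)
j(-11)² = (-12)² = 144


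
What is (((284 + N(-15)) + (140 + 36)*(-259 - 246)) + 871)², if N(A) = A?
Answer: 7698307600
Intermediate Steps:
(((284 + N(-15)) + (140 + 36)*(-259 - 246)) + 871)² = (((284 - 15) + (140 + 36)*(-259 - 246)) + 871)² = ((269 + 176*(-505)) + 871)² = ((269 - 88880) + 871)² = (-88611 + 871)² = (-87740)² = 7698307600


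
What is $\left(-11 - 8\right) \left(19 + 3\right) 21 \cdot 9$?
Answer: $-79002$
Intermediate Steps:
$\left(-11 - 8\right) \left(19 + 3\right) 21 \cdot 9 = \left(-19\right) 22 \cdot 21 \cdot 9 = \left(-418\right) 21 \cdot 9 = \left(-8778\right) 9 = -79002$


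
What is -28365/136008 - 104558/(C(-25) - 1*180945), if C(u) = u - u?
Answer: 1009802171/2734440840 ≈ 0.36929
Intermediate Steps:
C(u) = 0
-28365/136008 - 104558/(C(-25) - 1*180945) = -28365/136008 - 104558/(0 - 1*180945) = -28365*1/136008 - 104558/(0 - 180945) = -9455/45336 - 104558/(-180945) = -9455/45336 - 104558*(-1/180945) = -9455/45336 + 104558/180945 = 1009802171/2734440840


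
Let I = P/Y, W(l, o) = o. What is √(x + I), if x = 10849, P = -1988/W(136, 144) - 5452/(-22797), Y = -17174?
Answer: 7*√15083754602803019798/261010452 ≈ 104.16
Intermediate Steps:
P = -1237093/91188 (P = -1988/144 - 5452/(-22797) = -1988*1/144 - 5452*(-1/22797) = -497/36 + 5452/22797 = -1237093/91188 ≈ -13.566)
I = 1237093/1566062712 (I = -1237093/91188/(-17174) = -1237093/91188*(-1/17174) = 1237093/1566062712 ≈ 0.00078994)
√(x + I) = √(10849 + 1237093/1566062712) = √(16990215599581/1566062712) = 7*√15083754602803019798/261010452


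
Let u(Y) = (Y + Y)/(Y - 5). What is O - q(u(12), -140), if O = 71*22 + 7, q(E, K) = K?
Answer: 1709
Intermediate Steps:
u(Y) = 2*Y/(-5 + Y) (u(Y) = (2*Y)/(-5 + Y) = 2*Y/(-5 + Y))
O = 1569 (O = 1562 + 7 = 1569)
O - q(u(12), -140) = 1569 - 1*(-140) = 1569 + 140 = 1709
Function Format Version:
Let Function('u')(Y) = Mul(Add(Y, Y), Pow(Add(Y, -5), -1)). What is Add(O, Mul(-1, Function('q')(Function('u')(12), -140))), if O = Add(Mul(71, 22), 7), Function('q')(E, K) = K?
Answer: 1709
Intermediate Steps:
Function('u')(Y) = Mul(2, Y, Pow(Add(-5, Y), -1)) (Function('u')(Y) = Mul(Mul(2, Y), Pow(Add(-5, Y), -1)) = Mul(2, Y, Pow(Add(-5, Y), -1)))
O = 1569 (O = Add(1562, 7) = 1569)
Add(O, Mul(-1, Function('q')(Function('u')(12), -140))) = Add(1569, Mul(-1, -140)) = Add(1569, 140) = 1709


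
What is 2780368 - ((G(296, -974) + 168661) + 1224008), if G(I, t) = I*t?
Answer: 1676003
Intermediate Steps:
2780368 - ((G(296, -974) + 168661) + 1224008) = 2780368 - ((296*(-974) + 168661) + 1224008) = 2780368 - ((-288304 + 168661) + 1224008) = 2780368 - (-119643 + 1224008) = 2780368 - 1*1104365 = 2780368 - 1104365 = 1676003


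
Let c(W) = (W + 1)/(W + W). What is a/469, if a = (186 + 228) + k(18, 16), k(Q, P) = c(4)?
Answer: 3317/3752 ≈ 0.88406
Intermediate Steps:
c(W) = (1 + W)/(2*W) (c(W) = (1 + W)/((2*W)) = (1 + W)*(1/(2*W)) = (1 + W)/(2*W))
k(Q, P) = 5/8 (k(Q, P) = (½)*(1 + 4)/4 = (½)*(¼)*5 = 5/8)
a = 3317/8 (a = (186 + 228) + 5/8 = 414 + 5/8 = 3317/8 ≈ 414.63)
a/469 = (3317/8)/469 = (3317/8)*(1/469) = 3317/3752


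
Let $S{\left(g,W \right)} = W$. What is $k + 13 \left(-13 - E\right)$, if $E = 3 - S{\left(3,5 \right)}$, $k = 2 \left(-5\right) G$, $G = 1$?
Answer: $-153$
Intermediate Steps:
$k = -10$ ($k = 2 \left(-5\right) 1 = \left(-10\right) 1 = -10$)
$E = -2$ ($E = 3 - 5 = -2$)
$k + 13 \left(-13 - E\right) = -10 + 13 \left(-13 - -2\right) = -10 + 13 \left(-13 + 2\right) = -10 + 13 \left(-11\right) = -10 - 143 = -153$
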